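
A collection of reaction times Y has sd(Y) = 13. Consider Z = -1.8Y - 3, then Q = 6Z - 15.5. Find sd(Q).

sd(Z) = |-1.8|·13 = 23.4.
sd(Q) = |6|·23.4 = 140.4.

sd(Q) = 140.4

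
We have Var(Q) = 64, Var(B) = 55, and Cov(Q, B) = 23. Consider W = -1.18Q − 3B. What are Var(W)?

Var(W) = 746.9536

Var(W) = a²·Var(Q) + b²·Var(B) + 2ab·Cov(Q, B) with a = -1.18, b = -3.
= (-1.18)²·64 + (-3)²·55 + 2·(-1.18)·(-3)·23
= 89.1136 + 495 + 162.84 = 746.9536.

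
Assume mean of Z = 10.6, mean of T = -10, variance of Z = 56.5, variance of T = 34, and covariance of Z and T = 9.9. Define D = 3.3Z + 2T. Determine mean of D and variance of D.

mean of D = 14.98, variance of D = 881.965

mean of D = 3.3·mean of Z + 2·mean of T = 3.3·10.6 + 2·(-10) = 14.98.
variance of D = a²·variance of Z + b²·variance of T + 2ab·covariance of Z and T with a = 3.3, b = 2.
= 3.3²·56.5 + 2²·34 + 2·3.3·2·9.9
= 615.285 + 136 + 130.68 = 881.965.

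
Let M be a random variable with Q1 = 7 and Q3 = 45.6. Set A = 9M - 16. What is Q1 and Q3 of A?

a = 9 > 0: Q1(A) = a·Q1(M)+b = 47, Q3(A) = a·Q3(M)+b = 394.4.

Q1(A) = 47, Q3(A) = 394.4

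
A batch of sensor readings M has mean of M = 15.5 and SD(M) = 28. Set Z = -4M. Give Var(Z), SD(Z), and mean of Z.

Z = -4M is linear with a = -4, b = 0.
Var(M) = 28² = 784.
Var(Z) = a²·Var(M) = (-4)²·784 = 12544.
SD(Z) = |a|·SD(M) = |-4|·28 = 112.
mean of Z = a·mean of M + b = (-4)·15.5 = -62.

Var(Z) = 12544, SD(Z) = 112, mean of Z = -62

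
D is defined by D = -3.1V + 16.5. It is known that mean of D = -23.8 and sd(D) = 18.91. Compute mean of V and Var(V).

From D = -3.1V + 16.5: mean of D = a·mean of V + b, so mean of V = (mean of D − b)/a = (-23.8 − 16.5)/(-3.1) = 13.
Var(D) = 18.91² = 357.5881.
Var(D) = a²·Var(V), so Var(V) = 357.5881/(-3.1)² = 37.21.

mean of V = 13, Var(V) = 37.21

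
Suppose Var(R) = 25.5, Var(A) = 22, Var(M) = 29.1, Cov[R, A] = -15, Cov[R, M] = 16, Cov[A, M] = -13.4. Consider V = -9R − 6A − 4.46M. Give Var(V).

Var(V) = a²·Var(R) + b²·Var(A) + c²·Var(M) + 2ab·Cov[R, A] + 2ac·Cov[R, M] + 2bc·Cov[A, M], with a = -9, b = -6, c = -4.46.
= 2065.5 + 792 + 578.84556 + (-1620) + 1284.48 + (-717.168)
= 2383.65756.

Var(V) = 2383.65756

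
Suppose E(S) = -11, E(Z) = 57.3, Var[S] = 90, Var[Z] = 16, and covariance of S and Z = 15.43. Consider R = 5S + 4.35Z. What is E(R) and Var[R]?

E(R) = 194.255, Var[R] = 3223.965

E(R) = 5·E(S) + 4.35·E(Z) = 5·(-11) + 4.35·57.3 = 194.255.
Var[R] = a²·Var[S] + b²·Var[Z] + 2ab·covariance of S and Z with a = 5, b = 4.35.
= 5²·90 + 4.35²·16 + 2·5·4.35·15.43
= 2250 + 302.76 + 671.205 = 3223.965.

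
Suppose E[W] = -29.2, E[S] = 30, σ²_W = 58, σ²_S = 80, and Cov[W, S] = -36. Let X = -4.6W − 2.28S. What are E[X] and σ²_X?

E[X] = 65.92, σ²_X = 888.016

E[X] = (-4.6)·E[W] + (-2.28)·E[S] = (-4.6)·(-29.2) + (-2.28)·30 = 65.92.
σ²_X = a²·σ²_W + b²·σ²_S + 2ab·Cov[W, S] with a = -4.6, b = -2.28.
= (-4.6)²·58 + (-2.28)²·80 + 2·(-4.6)·(-2.28)·(-36)
= 1227.28 + 415.872 + (-755.136) = 888.016.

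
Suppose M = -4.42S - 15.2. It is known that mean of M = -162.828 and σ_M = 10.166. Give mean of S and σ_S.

From M = -4.42S - 15.2: mean of M = a·mean of S + b, so mean of S = (mean of M − b)/a = (-162.828 − (-15.2))/(-4.42) = 33.4.
σ_M = |a|·σ_S, so σ_S = 10.166/|-4.42| = 2.3.

mean of S = 33.4, σ_S = 2.3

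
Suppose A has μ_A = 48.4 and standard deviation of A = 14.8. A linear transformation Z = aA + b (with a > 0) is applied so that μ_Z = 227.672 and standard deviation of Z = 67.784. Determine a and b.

a = 4.58, b = 6

standard deviation of Z = a·standard deviation of A (a > 0), so a = 67.784/14.8 = 4.58.
μ_Z = a·μ_A + b, so b = 227.672 − 4.58·48.4 = 6.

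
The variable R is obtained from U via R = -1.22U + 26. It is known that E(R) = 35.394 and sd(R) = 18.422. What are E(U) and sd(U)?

E(U) = -7.7, sd(U) = 15.1

From R = -1.22U + 26: E(R) = a·E(U) + b, so E(U) = (E(R) − b)/a = (35.394 − 26)/(-1.22) = -7.7.
sd(R) = |a|·sd(U), so sd(U) = 18.422/|-1.22| = 15.1.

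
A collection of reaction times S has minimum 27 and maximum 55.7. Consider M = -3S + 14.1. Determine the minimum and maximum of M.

min(M) = -153, max(M) = -66.9

a = -3 < 0, so order reverses: min(M) = a·max(S)+b = (-3)·55.7 + 14.1 = -153; max(M) = a·min(S)+b = (-3)·27 + 14.1 = -66.9.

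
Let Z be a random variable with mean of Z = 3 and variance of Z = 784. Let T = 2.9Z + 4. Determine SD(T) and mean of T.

T = 2.9Z + 4 is linear with a = 2.9, b = 4.
SD(Z) = √784 = 28.
SD(T) = |a|·SD(Z) = |2.9|·28 = 81.2.
mean of T = a·mean of Z + b = 2.9·3 + 4 = 12.7.

SD(T) = 81.2, mean of T = 12.7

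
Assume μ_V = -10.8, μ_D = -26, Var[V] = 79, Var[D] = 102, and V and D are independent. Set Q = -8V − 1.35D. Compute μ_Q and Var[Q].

μ_Q = 121.5, Var[Q] = 5241.895

μ_Q = (-8)·μ_V + (-1.35)·μ_D = (-8)·(-10.8) + (-1.35)·(-26) = 121.5.
Var[Q] = a²·Var[V] + b²·Var[D] + 2ab·covariance of V and D with a = -8, b = -1.35.
Independence gives covariance of V and D = 0.
= (-8)²·79 + (-1.35)²·102 + 2·(-8)·(-1.35)·0
= 5056 + 185.895 + 0 = 5241.895.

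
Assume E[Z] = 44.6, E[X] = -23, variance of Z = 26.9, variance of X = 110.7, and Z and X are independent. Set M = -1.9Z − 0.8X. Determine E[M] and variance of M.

E[M] = (-1.9)·E[Z] + (-0.8)·E[X] = (-1.9)·44.6 + (-0.8)·(-23) = -66.34.
variance of M = a²·variance of Z + b²·variance of X + 2ab·covariance of Z and X with a = -1.9, b = -0.8.
Independence gives covariance of Z and X = 0.
= (-1.9)²·26.9 + (-0.8)²·110.7 + 2·(-1.9)·(-0.8)·0
= 97.109 + 70.848 + 0 = 167.957.

E[M] = -66.34, variance of M = 167.957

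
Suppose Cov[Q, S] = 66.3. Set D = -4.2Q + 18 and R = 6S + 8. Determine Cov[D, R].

Cov[D, R] = -1670.76

Cov[D, R] = a·c·Cov[Q, S] = (-4.2)·6·66.3 = -1670.76. Additive constants drop out.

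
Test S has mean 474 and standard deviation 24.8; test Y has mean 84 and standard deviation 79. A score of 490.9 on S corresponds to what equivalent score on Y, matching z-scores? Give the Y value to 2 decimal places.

Y = 137.83

z = (490.9 − 474)/24.8 ≈ 0.6815.
Y = 84 + z·79 = 84 + (490.9 − 474)·79/24.8 ≈ 137.83.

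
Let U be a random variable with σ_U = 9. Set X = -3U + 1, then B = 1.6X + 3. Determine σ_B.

σ_X = |-3|·9 = 27.
σ_B = |1.6|·27 = 43.2.

σ_B = 43.2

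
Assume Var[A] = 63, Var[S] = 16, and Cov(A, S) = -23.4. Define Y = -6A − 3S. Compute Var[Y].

Var[Y] = a²·Var[A] + b²·Var[S] + 2ab·Cov(A, S) with a = -6, b = -3.
= (-6)²·63 + (-3)²·16 + 2·(-6)·(-3)·(-23.4)
= 2268 + 144 + (-842.4) = 1569.6.

Var[Y] = 1569.6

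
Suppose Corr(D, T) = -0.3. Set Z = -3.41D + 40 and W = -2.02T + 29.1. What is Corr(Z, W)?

Linear rescalings preserve correlation up to sign; here the slopes -3.41 and -2.02 have the same sign, so Corr(Z, W) = Corr(D, T) = -0.3.

Corr(Z, W) = -0.3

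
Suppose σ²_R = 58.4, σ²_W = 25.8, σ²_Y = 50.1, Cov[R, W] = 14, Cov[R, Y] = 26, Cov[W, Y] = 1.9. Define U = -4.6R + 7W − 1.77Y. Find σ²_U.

σ²_U = a²·σ²_R + b²·σ²_W + c²·σ²_Y + 2ab·Cov[R, W] + 2ac·Cov[R, Y] + 2bc·Cov[W, Y], with a = -4.6, b = 7, c = -1.77.
= 1235.744 + 1264.2 + 156.95829 + (-901.6) + 423.384 + (-47.082)
= 2131.60429.

σ²_U = 2131.60429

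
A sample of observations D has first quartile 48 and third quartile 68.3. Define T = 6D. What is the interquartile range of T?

IQR(T) = 121.8

IQR of D = Q3 − Q1 = 68.3 − 48 = 20.3.
Under T = aD + b, IQR(T) = |a|·IQR(D) = |6|·20.3 = 121.8 (shifts cancel; spread scales by |a|).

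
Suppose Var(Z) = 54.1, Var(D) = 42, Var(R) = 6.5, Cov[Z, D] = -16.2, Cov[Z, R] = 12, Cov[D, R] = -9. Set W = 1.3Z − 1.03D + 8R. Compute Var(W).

Var(W) = 993.2904

Var(W) = a²·Var(Z) + b²·Var(D) + c²·Var(R) + 2ab·Cov[Z, D] + 2ac·Cov[Z, R] + 2bc·Cov[D, R], with a = 1.3, b = -1.03, c = 8.
= 91.429 + 44.5578 + 416 + 43.3836 + 249.6 + 148.32
= 993.2904.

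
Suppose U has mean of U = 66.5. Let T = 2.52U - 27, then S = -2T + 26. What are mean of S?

mean of S = -255.16

mean of T = 2.52·66.5 + (-27) = 140.58.
mean of S = (-2)·140.58 + 26 = -255.16.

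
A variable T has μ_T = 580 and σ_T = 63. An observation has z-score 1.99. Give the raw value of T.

T = 705.37

T = μ_T + z·σ_T = 580 + 1.99·63 = 705.37.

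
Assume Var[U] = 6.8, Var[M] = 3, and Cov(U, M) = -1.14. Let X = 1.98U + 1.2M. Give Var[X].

Var[X] = 25.56144

Var[X] = a²·Var[U] + b²·Var[M] + 2ab·Cov(U, M) with a = 1.98, b = 1.2.
= 1.98²·6.8 + 1.2²·3 + 2·1.98·1.2·(-1.14)
= 26.65872 + 4.32 + (-5.41728) = 25.56144.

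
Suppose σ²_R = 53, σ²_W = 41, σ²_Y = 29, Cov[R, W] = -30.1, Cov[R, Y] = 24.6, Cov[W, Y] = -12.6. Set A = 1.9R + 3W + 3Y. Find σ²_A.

σ²_A = a²·σ²_R + b²·σ²_W + c²·σ²_Y + 2ab·Cov[R, W] + 2ac·Cov[R, Y] + 2bc·Cov[W, Y], with a = 1.9, b = 3, c = 3.
= 191.33 + 369 + 261 + (-343.14) + 280.44 + (-226.8)
= 531.83.

σ²_A = 531.83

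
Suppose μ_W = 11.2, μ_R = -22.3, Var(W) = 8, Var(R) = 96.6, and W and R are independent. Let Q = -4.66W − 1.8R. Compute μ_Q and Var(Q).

μ_Q = (-4.66)·μ_W + (-1.8)·μ_R = (-4.66)·11.2 + (-1.8)·(-22.3) = -12.052.
Var(Q) = a²·Var(W) + b²·Var(R) + 2ab·covariance of W and R with a = -4.66, b = -1.8.
Independence gives covariance of W and R = 0.
= (-4.66)²·8 + (-1.8)²·96.6 + 2·(-4.66)·(-1.8)·0
= 173.7248 + 312.984 + 0 = 486.7088.

μ_Q = -12.052, Var(Q) = 486.7088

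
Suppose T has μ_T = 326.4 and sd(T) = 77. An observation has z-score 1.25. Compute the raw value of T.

T = μ_T + z·sd(T) = 326.4 + 1.25·77 = 422.65.

T = 422.65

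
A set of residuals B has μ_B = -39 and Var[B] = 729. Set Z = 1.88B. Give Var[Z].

Z = 1.88B is linear with a = 1.88, b = 0.
Var[Z] = a²·Var[B] = 1.88²·729 = 2576.5776.

Var[Z] = 2576.5776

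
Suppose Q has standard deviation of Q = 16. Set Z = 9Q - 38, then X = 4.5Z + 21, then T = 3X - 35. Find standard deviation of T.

standard deviation of T = 1944

standard deviation of Z = |9|·16 = 144.
standard deviation of X = |4.5|·144 = 648.
standard deviation of T = |3|·648 = 1944.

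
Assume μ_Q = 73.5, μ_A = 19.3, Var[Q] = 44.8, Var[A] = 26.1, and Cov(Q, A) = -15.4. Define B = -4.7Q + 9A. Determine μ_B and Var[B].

μ_B = -171.75, Var[B] = 4406.572

μ_B = (-4.7)·μ_Q + 9·μ_A = (-4.7)·73.5 + 9·19.3 = -171.75.
Var[B] = a²·Var[Q] + b²·Var[A] + 2ab·Cov(Q, A) with a = -4.7, b = 9.
= (-4.7)²·44.8 + 9²·26.1 + 2·(-4.7)·9·(-15.4)
= 989.632 + 2114.1 + 1302.84 = 4406.572.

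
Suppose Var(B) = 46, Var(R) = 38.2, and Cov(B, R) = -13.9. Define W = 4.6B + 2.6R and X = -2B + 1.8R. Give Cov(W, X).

Cov(W, X) = -287.236

By bilinearity, Cov(W, X) = ac·Var(B) + bd·Var(R) + (ad+bc)·Cov(B, R), with a=4.6, b=2.6, c=-2, d=1.8.
ac·Var(B) = 4.6·(-2)·46 = -423.2
bd·Var(R) = 2.6·1.8·38.2 = 178.776
(ad+bc)·Cov(B, R) = (3.08)·(-13.9) = -42.812
Cov(W, X) = -423.2 + 178.776 + (-42.812) = -287.236.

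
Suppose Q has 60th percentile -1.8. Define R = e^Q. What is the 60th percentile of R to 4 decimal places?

60th percentile of R = 0.1653

e^Q is increasing, so P_{60}(R) = g(P_{60}(Q)) ≈ 0.1653.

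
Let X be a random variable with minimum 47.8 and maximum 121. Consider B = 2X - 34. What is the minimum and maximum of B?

a = 2 > 0, so min(B) = a·min(X)+b = 2·47.8 + (-34) = 61.6 and max(B) = 2·121 + (-34) = 208.

min(B) = 61.6, max(B) = 208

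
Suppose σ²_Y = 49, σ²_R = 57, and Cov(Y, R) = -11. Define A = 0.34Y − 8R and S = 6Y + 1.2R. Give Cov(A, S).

Cov(A, S) = 76.272

By bilinearity, Cov(A, S) = ac·σ²_Y + bd·σ²_R + (ad+bc)·Cov(Y, R), with a=0.34, b=-8, c=6, d=1.2.
ac·σ²_Y = 0.34·6·49 = 99.96
bd·σ²_R = (-8)·1.2·57 = -547.2
(ad+bc)·Cov(Y, R) = (-47.592)·(-11) = 523.512
Cov(A, S) = 99.96 + (-547.2) + 523.512 = 76.272.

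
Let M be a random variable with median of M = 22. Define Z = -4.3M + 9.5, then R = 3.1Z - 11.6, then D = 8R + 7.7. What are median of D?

median of Z = (-4.3)·22 + 9.5 = -85.1.
median of R = 3.1·(-85.1) + (-11.6) = -275.41.
median of D = 8·(-275.41) + 7.7 = -2195.58.

median of D = -2195.58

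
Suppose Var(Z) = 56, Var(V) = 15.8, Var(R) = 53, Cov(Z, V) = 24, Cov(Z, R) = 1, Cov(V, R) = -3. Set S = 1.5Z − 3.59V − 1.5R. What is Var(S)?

Var(S) = a²·Var(Z) + b²·Var(V) + c²·Var(R) + 2ab·Cov(Z, V) + 2ac·Cov(Z, R) + 2bc·Cov(V, R), with a = 1.5, b = -3.59, c = -1.5.
= 126 + 203.63198 + 119.25 + (-258.48) + (-4.5) + (-32.31)
= 153.59198.

Var(S) = 153.59198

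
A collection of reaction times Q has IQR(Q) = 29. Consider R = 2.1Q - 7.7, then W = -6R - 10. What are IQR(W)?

IQR(R) = |2.1|·29 = 60.9.
IQR(W) = |-6|·60.9 = 365.4.

IQR(W) = 365.4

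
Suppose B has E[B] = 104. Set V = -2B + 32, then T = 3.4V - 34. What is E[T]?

E[V] = (-2)·104 + 32 = -176.
E[T] = 3.4·(-176) + (-34) = -632.4.

E[T] = -632.4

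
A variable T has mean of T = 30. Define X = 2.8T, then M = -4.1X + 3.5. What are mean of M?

mean of M = -340.9

mean of X = 2.8·30 = 84.
mean of M = (-4.1)·84 + 3.5 = -340.9.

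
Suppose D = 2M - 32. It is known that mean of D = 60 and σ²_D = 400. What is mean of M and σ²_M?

From D = 2M - 32: mean of D = a·mean of M + b, so mean of M = (mean of D − b)/a = (60 − (-32))/2 = 46.
σ²_D = a²·σ²_M, so σ²_M = 400/2² = 100.

mean of M = 46, σ²_M = 100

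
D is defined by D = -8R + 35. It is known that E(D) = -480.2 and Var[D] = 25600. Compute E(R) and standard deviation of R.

From D = -8R + 35: E(D) = a·E(R) + b, so E(R) = (E(D) − b)/a = (-480.2 − 35)/(-8) = 64.4.
standard deviation of D = √25600 = 160.
standard deviation of D = |a|·standard deviation of R, so standard deviation of R = 160/|-8| = 20.

E(R) = 64.4, standard deviation of R = 20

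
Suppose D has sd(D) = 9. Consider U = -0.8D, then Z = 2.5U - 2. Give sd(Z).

sd(Z) = 18

sd(U) = |-0.8|·9 = 7.2.
sd(Z) = |2.5|·7.2 = 18.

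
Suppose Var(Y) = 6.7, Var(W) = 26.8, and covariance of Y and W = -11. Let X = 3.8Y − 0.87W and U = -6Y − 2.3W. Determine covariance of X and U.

By bilinearity, covariance of X and U = ac·Var(Y) + bd·Var(W) + (ad+bc)·covariance of Y and W, with a=3.8, b=-0.87, c=-6, d=-2.3.
ac·Var(Y) = 3.8·(-6)·6.7 = -152.76
bd·Var(W) = (-0.87)·(-2.3)·26.8 = 53.6268
(ad+bc)·covariance of Y and W = (-3.52)·(-11) = 38.72
covariance of X and U = -152.76 + 53.6268 + 38.72 = -60.4132.

covariance of X and U = -60.4132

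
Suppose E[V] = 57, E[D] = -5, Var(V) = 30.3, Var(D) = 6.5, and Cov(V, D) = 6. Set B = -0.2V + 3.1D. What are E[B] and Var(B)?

E[B] = (-0.2)·E[V] + 3.1·E[D] = (-0.2)·57 + 3.1·(-5) = -26.9.
Var(B) = a²·Var(V) + b²·Var(D) + 2ab·Cov(V, D) with a = -0.2, b = 3.1.
= (-0.2)²·30.3 + 3.1²·6.5 + 2·(-0.2)·3.1·6
= 1.212 + 62.465 + (-7.44) = 56.237.

E[B] = -26.9, Var(B) = 56.237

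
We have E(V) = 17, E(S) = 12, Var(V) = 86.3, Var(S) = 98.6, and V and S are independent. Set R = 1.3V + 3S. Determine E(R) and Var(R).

E(R) = 1.3·E(V) + 3·E(S) = 1.3·17 + 3·12 = 58.1.
Var(R) = a²·Var(V) + b²·Var(S) + 2ab·Cov[V, S] with a = 1.3, b = 3.
Independence gives Cov[V, S] = 0.
= 1.3²·86.3 + 3²·98.6 + 2·1.3·3·0
= 145.847 + 887.4 + 0 = 1033.247.

E(R) = 58.1, Var(R) = 1033.247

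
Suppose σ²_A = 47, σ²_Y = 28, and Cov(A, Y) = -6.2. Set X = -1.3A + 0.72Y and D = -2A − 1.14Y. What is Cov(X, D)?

By bilinearity, Cov(X, D) = ac·σ²_A + bd·σ²_Y + (ad+bc)·Cov(A, Y), with a=-1.3, b=0.72, c=-2, d=-1.14.
ac·σ²_A = (-1.3)·(-2)·47 = 122.2
bd·σ²_Y = 0.72·(-1.14)·28 = -22.9824
(ad+bc)·Cov(A, Y) = (0.042)·(-6.2) = -0.2604
Cov(X, D) = 122.2 + (-22.9824) + (-0.2604) = 98.9572.

Cov(X, D) = 98.9572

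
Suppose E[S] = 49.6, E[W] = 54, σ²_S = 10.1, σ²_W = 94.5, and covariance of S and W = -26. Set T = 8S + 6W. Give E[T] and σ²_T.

E[T] = 720.8, σ²_T = 1552.4

E[T] = 8·E[S] + 6·E[W] = 8·49.6 + 6·54 = 720.8.
σ²_T = a²·σ²_S + b²·σ²_W + 2ab·covariance of S and W with a = 8, b = 6.
= 8²·10.1 + 6²·94.5 + 2·8·6·(-26)
= 646.4 + 3402 + (-2496) = 1552.4.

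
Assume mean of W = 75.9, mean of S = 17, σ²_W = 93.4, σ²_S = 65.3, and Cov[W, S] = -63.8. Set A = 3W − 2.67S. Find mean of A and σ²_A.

mean of A = 3·mean of W + (-2.67)·mean of S = 3·75.9 + (-2.67)·17 = 182.31.
σ²_A = a²·σ²_W + b²·σ²_S + 2ab·Cov[W, S] with a = 3, b = -2.67.
= 3²·93.4 + (-2.67)²·65.3 + 2·3·(-2.67)·(-63.8)
= 840.6 + 465.51717 + 1022.076 = 2328.19317.

mean of A = 182.31, σ²_A = 2328.19317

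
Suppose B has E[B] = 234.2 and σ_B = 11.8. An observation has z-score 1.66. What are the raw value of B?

B = E[B] + z·σ_B = 234.2 + 1.66·11.8 = 253.788.

B = 253.788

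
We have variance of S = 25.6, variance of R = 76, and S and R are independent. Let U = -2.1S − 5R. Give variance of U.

variance of U = 2012.896

variance of U = a²·variance of S + b²·variance of R + 2ab·Cov[S, R] with a = -2.1, b = -5.
Independence gives Cov[S, R] = 0.
= (-2.1)²·25.6 + (-5)²·76 + 2·(-2.1)·(-5)·0
= 112.896 + 1900 + 0 = 2012.896.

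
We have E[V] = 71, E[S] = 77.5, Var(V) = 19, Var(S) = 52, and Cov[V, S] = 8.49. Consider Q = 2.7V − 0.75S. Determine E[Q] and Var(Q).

E[Q] = 133.575, Var(Q) = 133.3755

E[Q] = 2.7·E[V] + (-0.75)·E[S] = 2.7·71 + (-0.75)·77.5 = 133.575.
Var(Q) = a²·Var(V) + b²·Var(S) + 2ab·Cov[V, S] with a = 2.7, b = -0.75.
= 2.7²·19 + (-0.75)²·52 + 2·2.7·(-0.75)·8.49
= 138.51 + 29.25 + (-34.3845) = 133.3755.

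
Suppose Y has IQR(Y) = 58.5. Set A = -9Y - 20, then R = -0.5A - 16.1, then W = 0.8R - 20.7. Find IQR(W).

IQR(A) = |-9|·58.5 = 526.5.
IQR(R) = |-0.5|·526.5 = 263.25.
IQR(W) = |0.8|·263.25 = 210.6.

IQR(W) = 210.6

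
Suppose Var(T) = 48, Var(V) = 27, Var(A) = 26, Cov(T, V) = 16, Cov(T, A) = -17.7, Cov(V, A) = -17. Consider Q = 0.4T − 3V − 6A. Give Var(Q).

Var(Q) = a²·Var(T) + b²·Var(V) + c²·Var(A) + 2ab·Cov(T, V) + 2ac·Cov(T, A) + 2bc·Cov(V, A), with a = 0.4, b = -3, c = -6.
= 7.68 + 243 + 936 + (-38.4) + 84.96 + (-612)
= 621.24.

Var(Q) = 621.24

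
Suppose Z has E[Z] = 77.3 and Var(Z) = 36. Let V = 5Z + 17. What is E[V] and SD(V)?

E[V] = 403.5, SD(V) = 30

V = 5Z + 17 is linear with a = 5, b = 17.
E[V] = a·E[Z] + b = 5·77.3 + 17 = 403.5.
SD(Z) = √36 = 6.
SD(V) = |a|·SD(Z) = |5|·6 = 30.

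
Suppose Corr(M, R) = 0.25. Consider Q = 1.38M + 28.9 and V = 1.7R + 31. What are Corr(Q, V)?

Corr(Q, V) = 0.25

Linear rescalings preserve correlation up to sign; here the slopes 1.38 and 1.7 have the same sign, so Corr(Q, V) = Corr(M, R) = 0.25.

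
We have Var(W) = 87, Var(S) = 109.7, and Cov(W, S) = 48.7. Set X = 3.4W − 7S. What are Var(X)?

Var(X) = 4062.9

Var(X) = a²·Var(W) + b²·Var(S) + 2ab·Cov(W, S) with a = 3.4, b = -7.
= 3.4²·87 + (-7)²·109.7 + 2·3.4·(-7)·48.7
= 1005.72 + 5375.3 + (-2318.12) = 4062.9.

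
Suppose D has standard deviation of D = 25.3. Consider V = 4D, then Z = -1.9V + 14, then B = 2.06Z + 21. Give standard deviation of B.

standard deviation of V = |4|·25.3 = 101.2.
standard deviation of Z = |-1.9|·101.2 = 192.28.
standard deviation of B = |2.06|·192.28 = 396.0968.

standard deviation of B = 396.0968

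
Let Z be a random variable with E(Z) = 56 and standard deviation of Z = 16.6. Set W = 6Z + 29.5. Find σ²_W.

W = 6Z + 29.5 is linear with a = 6, b = 29.5.
σ²_Z = 16.6² = 275.56.
σ²_W = a²·σ²_Z = 6²·275.56 = 9920.16 (the additive constant 29.5 does not affect variance).

σ²_W = 9920.16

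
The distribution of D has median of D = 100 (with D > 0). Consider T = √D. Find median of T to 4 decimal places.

√D is monotone on this domain, so median of T = √(100) = 10.

median of T = 10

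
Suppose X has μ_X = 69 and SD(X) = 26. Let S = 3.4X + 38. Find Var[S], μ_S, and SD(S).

Var[S] = 7814.56, μ_S = 272.6, SD(S) = 88.4

S = 3.4X + 38 is linear with a = 3.4, b = 38.
Var[X] = 26² = 676.
Var[S] = a²·Var[X] = 3.4²·676 = 7814.56 (the additive constant 38 does not affect variance).
μ_S = a·μ_X + b = 3.4·69 + 38 = 272.6.
SD(S) = |a|·SD(X) = |3.4|·26 = 88.4.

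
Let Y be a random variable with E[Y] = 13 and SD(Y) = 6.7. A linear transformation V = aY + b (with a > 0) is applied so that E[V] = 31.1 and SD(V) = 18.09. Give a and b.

SD(V) = a·SD(Y) (a > 0), so a = 18.09/6.7 = 2.7.
E[V] = a·E[Y] + b, so b = 31.1 − 2.7·13 = -4.

a = 2.7, b = -4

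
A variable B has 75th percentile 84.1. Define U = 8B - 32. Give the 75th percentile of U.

Since a = 8 > 0 the transformation is increasing, so the 75th percentile of U = a·(P_{75} of B) + b = 8·84.1 + (-32) = 640.8.

75th percentile of U = 640.8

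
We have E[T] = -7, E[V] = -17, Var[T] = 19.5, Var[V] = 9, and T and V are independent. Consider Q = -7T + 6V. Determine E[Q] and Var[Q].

E[Q] = (-7)·E[T] + 6·E[V] = (-7)·(-7) + 6·(-17) = -53.
Var[Q] = a²·Var[T] + b²·Var[V] + 2ab·Cov(T, V) with a = -7, b = 6.
Independence gives Cov(T, V) = 0.
= (-7)²·19.5 + 6²·9 + 2·(-7)·6·0
= 955.5 + 324 + 0 = 1279.5.

E[Q] = -53, Var[Q] = 1279.5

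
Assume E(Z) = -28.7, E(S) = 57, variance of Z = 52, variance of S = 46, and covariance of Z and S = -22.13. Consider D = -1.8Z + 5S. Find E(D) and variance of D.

E(D) = (-1.8)·E(Z) + 5·E(S) = (-1.8)·(-28.7) + 5·57 = 336.66.
variance of D = a²·variance of Z + b²·variance of S + 2ab·covariance of Z and S with a = -1.8, b = 5.
= (-1.8)²·52 + 5²·46 + 2·(-1.8)·5·(-22.13)
= 168.48 + 1150 + 398.34 = 1716.82.

E(D) = 336.66, variance of D = 1716.82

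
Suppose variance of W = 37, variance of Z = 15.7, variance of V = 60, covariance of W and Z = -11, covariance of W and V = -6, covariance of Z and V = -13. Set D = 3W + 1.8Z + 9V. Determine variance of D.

variance of D = 4379.868

variance of D = a²·variance of W + b²·variance of Z + c²·variance of V + 2ab·covariance of W and Z + 2ac·covariance of W and V + 2bc·covariance of Z and V, with a = 3, b = 1.8, c = 9.
= 333 + 50.868 + 4860 + (-118.8) + (-324) + (-421.2)
= 4379.868.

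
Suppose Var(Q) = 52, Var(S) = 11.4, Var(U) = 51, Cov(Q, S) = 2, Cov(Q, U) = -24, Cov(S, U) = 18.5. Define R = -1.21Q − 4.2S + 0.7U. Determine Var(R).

Var(R) = 254.4232

Var(R) = a²·Var(Q) + b²·Var(S) + c²·Var(U) + 2ab·Cov(Q, S) + 2ac·Cov(Q, U) + 2bc·Cov(S, U), with a = -1.21, b = -4.2, c = 0.7.
= 76.1332 + 201.096 + 24.99 + 20.328 + 40.656 + (-108.78)
= 254.4232.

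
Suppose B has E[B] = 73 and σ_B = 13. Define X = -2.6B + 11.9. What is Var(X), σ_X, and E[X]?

Var(X) = 1142.44, σ_X = 33.8, E[X] = -177.9

X = -2.6B + 11.9 is linear with a = -2.6, b = 11.9.
Var(B) = 13² = 169.
Var(X) = a²·Var(B) = (-2.6)²·169 = 1142.44 (the additive constant 11.9 does not affect variance).
σ_X = |a|·σ_B = |-2.6|·13 = 33.8.
E[X] = a·E[B] + b = (-2.6)·73 + 11.9 = -177.9.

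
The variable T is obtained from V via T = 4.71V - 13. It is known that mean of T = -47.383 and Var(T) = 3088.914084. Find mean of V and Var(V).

mean of V = -7.3, Var(V) = 139.24

From T = 4.71V - 13: mean of T = a·mean of V + b, so mean of V = (mean of T − b)/a = (-47.383 − (-13))/4.71 = -7.3.
Var(T) = a²·Var(V), so Var(V) = 3088.914084/4.71² = 139.24.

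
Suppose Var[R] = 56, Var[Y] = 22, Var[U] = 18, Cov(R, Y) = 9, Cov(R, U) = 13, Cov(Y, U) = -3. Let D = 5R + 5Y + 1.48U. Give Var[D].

Var[D] = 2587.4272

Var[D] = a²·Var[R] + b²·Var[Y] + c²·Var[U] + 2ab·Cov(R, Y) + 2ac·Cov(R, U) + 2bc·Cov(Y, U), with a = 5, b = 5, c = 1.48.
= 1400 + 550 + 39.4272 + 450 + 192.4 + (-44.4)
= 2587.4272.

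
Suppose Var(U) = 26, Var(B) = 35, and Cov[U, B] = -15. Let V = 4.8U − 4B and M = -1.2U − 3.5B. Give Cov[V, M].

Cov[V, M] = 520.24

By bilinearity, Cov[V, M] = ac·Var(U) + bd·Var(B) + (ad+bc)·Cov[U, B], with a=4.8, b=-4, c=-1.2, d=-3.5.
ac·Var(U) = 4.8·(-1.2)·26 = -149.76
bd·Var(B) = (-4)·(-3.5)·35 = 490
(ad+bc)·Cov[U, B] = (-12)·(-15) = 180
Cov[V, M] = -149.76 + 490 + 180 = 520.24.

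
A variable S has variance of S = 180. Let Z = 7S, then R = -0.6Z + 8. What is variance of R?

variance of Z = 7²·180 = 8820.
variance of R = (-0.6)²·8820 = 3175.2.

variance of R = 3175.2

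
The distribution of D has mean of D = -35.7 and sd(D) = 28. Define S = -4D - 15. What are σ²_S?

S = -4D - 15 is linear with a = -4, b = -15.
σ²_D = 28² = 784.
σ²_S = a²·σ²_D = (-4)²·784 = 12544 (the additive constant -15 does not affect variance).

σ²_S = 12544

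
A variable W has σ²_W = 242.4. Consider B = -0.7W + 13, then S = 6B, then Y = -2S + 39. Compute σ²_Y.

σ²_Y = 17103.744

σ²_B = (-0.7)²·242.4 = 118.776.
σ²_S = 6²·118.776 = 4275.936.
σ²_Y = (-2)²·4275.936 = 17103.744.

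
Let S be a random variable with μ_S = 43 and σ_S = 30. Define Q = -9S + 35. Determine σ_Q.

σ_Q = 270

Q = -9S + 35 is linear with a = -9, b = 35.
σ_Q = |a|·σ_S = |-9|·30 = 270.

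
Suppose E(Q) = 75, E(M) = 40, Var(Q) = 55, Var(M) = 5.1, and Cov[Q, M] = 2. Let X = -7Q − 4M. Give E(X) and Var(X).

E(X) = (-7)·E(Q) + (-4)·E(M) = (-7)·75 + (-4)·40 = -685.
Var(X) = a²·Var(Q) + b²·Var(M) + 2ab·Cov[Q, M] with a = -7, b = -4.
= (-7)²·55 + (-4)²·5.1 + 2·(-7)·(-4)·2
= 2695 + 81.6 + 112 = 2888.6.

E(X) = -685, Var(X) = 2888.6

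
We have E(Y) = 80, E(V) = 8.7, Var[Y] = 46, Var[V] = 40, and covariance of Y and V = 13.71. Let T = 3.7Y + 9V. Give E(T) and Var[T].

E(T) = 374.3, Var[T] = 4782.826

E(T) = 3.7·E(Y) + 9·E(V) = 3.7·80 + 9·8.7 = 374.3.
Var[T] = a²·Var[Y] + b²·Var[V] + 2ab·covariance of Y and V with a = 3.7, b = 9.
= 3.7²·46 + 9²·40 + 2·3.7·9·13.71
= 629.74 + 3240 + 913.086 = 4782.826.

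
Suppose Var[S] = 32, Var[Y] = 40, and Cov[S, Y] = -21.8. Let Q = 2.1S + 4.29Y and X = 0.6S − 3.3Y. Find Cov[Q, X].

By bilinearity, Cov[Q, X] = ac·Var[S] + bd·Var[Y] + (ad+bc)·Cov[S, Y], with a=2.1, b=4.29, c=0.6, d=-3.3.
ac·Var[S] = 2.1·0.6·32 = 40.32
bd·Var[Y] = 4.29·(-3.3)·40 = -566.28
(ad+bc)·Cov[S, Y] = (-4.356)·(-21.8) = 94.9608
Cov[Q, X] = 40.32 + (-566.28) + 94.9608 = -430.9992.

Cov[Q, X] = -430.9992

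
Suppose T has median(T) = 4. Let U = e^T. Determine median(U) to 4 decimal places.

median(U) = 54.5982

e^T is monotone on this domain, so median(U) = exp(4) ≈ 54.5982.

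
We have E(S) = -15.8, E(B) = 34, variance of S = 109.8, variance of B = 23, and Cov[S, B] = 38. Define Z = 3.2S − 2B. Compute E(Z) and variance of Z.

E(Z) = -118.56, variance of Z = 729.952

E(Z) = 3.2·E(S) + (-2)·E(B) = 3.2·(-15.8) + (-2)·34 = -118.56.
variance of Z = a²·variance of S + b²·variance of B + 2ab·Cov[S, B] with a = 3.2, b = -2.
= 3.2²·109.8 + (-2)²·23 + 2·3.2·(-2)·38
= 1124.352 + 92 + (-486.4) = 729.952.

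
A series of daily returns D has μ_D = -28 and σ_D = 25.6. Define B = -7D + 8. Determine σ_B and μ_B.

B = -7D + 8 is linear with a = -7, b = 8.
σ_B = |a|·σ_D = |-7|·25.6 = 179.2.
μ_B = a·μ_D + b = (-7)·(-28) + 8 = 204.

σ_B = 179.2, μ_B = 204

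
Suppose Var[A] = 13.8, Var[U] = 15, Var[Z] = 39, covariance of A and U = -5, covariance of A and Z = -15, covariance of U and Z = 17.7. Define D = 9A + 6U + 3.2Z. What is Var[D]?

Var[D] = 1332.84

Var[D] = a²·Var[A] + b²·Var[U] + c²·Var[Z] + 2ab·covariance of A and U + 2ac·covariance of A and Z + 2bc·covariance of U and Z, with a = 9, b = 6, c = 3.2.
= 1117.8 + 540 + 399.36 + (-540) + (-864) + 679.68
= 1332.84.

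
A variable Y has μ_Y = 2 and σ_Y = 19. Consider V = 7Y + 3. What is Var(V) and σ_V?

V = 7Y + 3 is linear with a = 7, b = 3.
Var(Y) = 19² = 361.
Var(V) = a²·Var(Y) = 7²·361 = 17689 (the additive constant 3 does not affect variance).
σ_V = |a|·σ_Y = |7|·19 = 133.

Var(V) = 17689, σ_V = 133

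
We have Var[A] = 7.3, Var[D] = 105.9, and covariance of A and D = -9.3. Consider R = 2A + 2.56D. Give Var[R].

Var[R] = a²·Var[A] + b²·Var[D] + 2ab·covariance of A and D with a = 2, b = 2.56.
= 2²·7.3 + 2.56²·105.9 + 2·2·2.56·(-9.3)
= 29.2 + 694.02624 + (-95.232) = 627.99424.

Var[R] = 627.99424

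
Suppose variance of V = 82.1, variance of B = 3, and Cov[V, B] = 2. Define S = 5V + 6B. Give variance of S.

variance of S = a²·variance of V + b²·variance of B + 2ab·Cov[V, B] with a = 5, b = 6.
= 5²·82.1 + 6²·3 + 2·5·6·2
= 2052.5 + 108 + 120 = 2280.5.

variance of S = 2280.5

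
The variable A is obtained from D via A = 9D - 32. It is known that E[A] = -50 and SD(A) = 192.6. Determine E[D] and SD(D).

E[D] = -2, SD(D) = 21.4

From A = 9D - 32: E[A] = a·E[D] + b, so E[D] = (E[A] − b)/a = (-50 − (-32))/9 = -2.
SD(A) = |a|·SD(D), so SD(D) = 192.6/|9| = 21.4.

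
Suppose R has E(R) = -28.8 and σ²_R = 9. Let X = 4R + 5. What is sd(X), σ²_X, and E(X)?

sd(X) = 12, σ²_X = 144, E(X) = -110.2

X = 4R + 5 is linear with a = 4, b = 5.
sd(R) = √9 = 3.
sd(X) = |a|·sd(R) = |4|·3 = 12.
σ²_X = a²·σ²_R = 4²·9 = 144 (the additive constant 5 does not affect variance).
E(X) = a·E(R) + b = 4·(-28.8) + 5 = -110.2.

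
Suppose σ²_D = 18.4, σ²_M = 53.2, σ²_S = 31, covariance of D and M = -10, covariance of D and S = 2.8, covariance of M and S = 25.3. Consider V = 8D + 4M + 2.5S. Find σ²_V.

σ²_V = a²·σ²_D + b²·σ²_M + c²·σ²_S + 2ab·covariance of D and M + 2ac·covariance of D and S + 2bc·covariance of M and S, with a = 8, b = 4, c = 2.5.
= 1177.6 + 851.2 + 193.75 + (-640) + 112 + 506
= 2200.55.

σ²_V = 2200.55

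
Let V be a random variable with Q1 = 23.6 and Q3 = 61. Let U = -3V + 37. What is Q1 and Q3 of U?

Q1(U) = -146, Q3(U) = -33.8

a = -3 < 0 reverses order: Q1(U) comes from Q3(V), Q3(U) from Q1(V).
Q1(U) = (-3)·61 + 37 = -146; Q3(U) = (-3)·23.6 + 37 = -33.8.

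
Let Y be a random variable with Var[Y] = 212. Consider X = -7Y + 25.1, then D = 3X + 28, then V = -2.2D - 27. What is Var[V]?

Var[V] = 452501.28

Var[X] = (-7)²·212 = 10388.
Var[D] = 3²·10388 = 93492.
Var[V] = (-2.2)²·93492 = 452501.28.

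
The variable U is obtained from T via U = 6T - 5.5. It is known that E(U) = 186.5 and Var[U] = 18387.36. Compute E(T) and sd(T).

From U = 6T - 5.5: E(U) = a·E(T) + b, so E(T) = (E(U) − b)/a = (186.5 − (-5.5))/6 = 32.
sd(U) = √18387.36 = 135.6.
sd(U) = |a|·sd(T), so sd(T) = 135.6/|6| = 22.6.

E(T) = 32, sd(T) = 22.6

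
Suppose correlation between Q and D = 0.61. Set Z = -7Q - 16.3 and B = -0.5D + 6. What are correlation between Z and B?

Linear rescalings preserve correlation up to sign; here the slopes -7 and -0.5 have the same sign, so correlation between Z and B = correlation between Q and D = 0.61.

correlation between Z and B = 0.61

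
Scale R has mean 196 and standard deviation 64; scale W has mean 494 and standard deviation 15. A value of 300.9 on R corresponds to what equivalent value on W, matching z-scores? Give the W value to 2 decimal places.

z = (300.9 − 196)/64 ≈ 1.6391.
W = 494 + z·15 = 494 + (300.9 − 196)·15/64 ≈ 518.59.

W = 518.59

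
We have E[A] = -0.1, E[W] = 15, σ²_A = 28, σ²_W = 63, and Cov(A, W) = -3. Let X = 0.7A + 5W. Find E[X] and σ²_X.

E[X] = 0.7·E[A] + 5·E[W] = 0.7·(-0.1) + 5·15 = 74.93.
σ²_X = a²·σ²_A + b²·σ²_W + 2ab·Cov(A, W) with a = 0.7, b = 5.
= 0.7²·28 + 5²·63 + 2·0.7·5·(-3)
= 13.72 + 1575 + (-21) = 1567.72.

E[X] = 74.93, σ²_X = 1567.72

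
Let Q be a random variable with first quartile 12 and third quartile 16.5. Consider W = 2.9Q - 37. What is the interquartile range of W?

IQR of Q = Q3 − Q1 = 16.5 − 12 = 4.5.
Under W = aQ + b, IQR(W) = |a|·IQR(Q) = |2.9|·4.5 = 13.05 (shifts cancel; spread scales by |a|).

IQR(W) = 13.05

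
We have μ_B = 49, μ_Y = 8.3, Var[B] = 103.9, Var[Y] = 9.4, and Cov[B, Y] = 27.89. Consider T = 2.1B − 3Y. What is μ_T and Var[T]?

μ_T = 2.1·μ_B + (-3)·μ_Y = 2.1·49 + (-3)·8.3 = 78.
Var[T] = a²·Var[B] + b²·Var[Y] + 2ab·Cov[B, Y] with a = 2.1, b = -3.
= 2.1²·103.9 + (-3)²·9.4 + 2·2.1·(-3)·27.89
= 458.199 + 84.6 + (-351.414) = 191.385.

μ_T = 78, Var[T] = 191.385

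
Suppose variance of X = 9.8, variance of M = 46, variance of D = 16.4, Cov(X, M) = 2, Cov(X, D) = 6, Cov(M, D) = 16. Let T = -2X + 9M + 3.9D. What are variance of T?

variance of T = 4972.244

variance of T = a²·variance of X + b²·variance of M + c²·variance of D + 2ab·Cov(X, M) + 2ac·Cov(X, D) + 2bc·Cov(M, D), with a = -2, b = 9, c = 3.9.
= 39.2 + 3726 + 249.444 + (-72) + (-93.6) + 1123.2
= 4972.244.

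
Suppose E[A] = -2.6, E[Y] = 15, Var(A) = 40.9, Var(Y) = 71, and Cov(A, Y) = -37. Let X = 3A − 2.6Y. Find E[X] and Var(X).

E[X] = 3·E[A] + (-2.6)·E[Y] = 3·(-2.6) + (-2.6)·15 = -46.8.
Var(X) = a²·Var(A) + b²·Var(Y) + 2ab·Cov(A, Y) with a = 3, b = -2.6.
= 3²·40.9 + (-2.6)²·71 + 2·3·(-2.6)·(-37)
= 368.1 + 479.96 + 577.2 = 1425.26.

E[X] = -46.8, Var(X) = 1425.26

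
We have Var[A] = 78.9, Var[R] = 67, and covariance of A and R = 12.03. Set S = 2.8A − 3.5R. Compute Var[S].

Var[S] = 1203.538

Var[S] = a²·Var[A] + b²·Var[R] + 2ab·covariance of A and R with a = 2.8, b = -3.5.
= 2.8²·78.9 + (-3.5)²·67 + 2·2.8·(-3.5)·12.03
= 618.576 + 820.75 + (-235.788) = 1203.538.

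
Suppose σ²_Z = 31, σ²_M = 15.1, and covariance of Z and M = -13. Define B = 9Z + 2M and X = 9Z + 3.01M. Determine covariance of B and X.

By bilinearity, covariance of B and X = ac·σ²_Z + bd·σ²_M + (ad+bc)·covariance of Z and M, with a=9, b=2, c=9, d=3.01.
ac·σ²_Z = 9·9·31 = 2511
bd·σ²_M = 2·3.01·15.1 = 90.902
(ad+bc)·covariance of Z and M = (45.09)·(-13) = -586.17
covariance of B and X = 2511 + 90.902 + (-586.17) = 2015.732.

covariance of B and X = 2015.732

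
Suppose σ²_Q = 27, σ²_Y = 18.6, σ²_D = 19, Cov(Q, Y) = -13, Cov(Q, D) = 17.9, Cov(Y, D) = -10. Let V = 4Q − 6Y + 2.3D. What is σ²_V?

σ²_V = a²·σ²_Q + b²·σ²_Y + c²·σ²_D + 2ab·Cov(Q, Y) + 2ac·Cov(Q, D) + 2bc·Cov(Y, D), with a = 4, b = -6, c = 2.3.
= 432 + 669.6 + 100.51 + 624 + 329.36 + 276
= 2431.47.

σ²_V = 2431.47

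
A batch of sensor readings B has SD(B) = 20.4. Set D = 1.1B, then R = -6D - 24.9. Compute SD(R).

SD(D) = |1.1|·20.4 = 22.44.
SD(R) = |-6|·22.44 = 134.64.

SD(R) = 134.64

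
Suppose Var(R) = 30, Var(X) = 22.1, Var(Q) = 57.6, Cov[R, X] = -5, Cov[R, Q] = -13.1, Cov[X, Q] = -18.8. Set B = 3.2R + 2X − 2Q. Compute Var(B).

Var(B) = 880.08

Var(B) = a²·Var(R) + b²·Var(X) + c²·Var(Q) + 2ab·Cov[R, X] + 2ac·Cov[R, Q] + 2bc·Cov[X, Q], with a = 3.2, b = 2, c = -2.
= 307.2 + 88.4 + 230.4 + (-64) + 167.68 + 150.4
= 880.08.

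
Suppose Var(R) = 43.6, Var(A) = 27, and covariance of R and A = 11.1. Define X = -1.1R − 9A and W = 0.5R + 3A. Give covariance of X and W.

By bilinearity, covariance of X and W = ac·Var(R) + bd·Var(A) + (ad+bc)·covariance of R and A, with a=-1.1, b=-9, c=0.5, d=3.
ac·Var(R) = (-1.1)·0.5·43.6 = -23.98
bd·Var(A) = (-9)·3·27 = -729
(ad+bc)·covariance of R and A = (-7.8)·11.1 = -86.58
covariance of X and W = -23.98 + (-729) + (-86.58) = -839.56.

covariance of X and W = -839.56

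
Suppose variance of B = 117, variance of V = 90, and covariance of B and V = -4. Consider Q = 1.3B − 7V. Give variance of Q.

variance of Q = a²·variance of B + b²·variance of V + 2ab·covariance of B and V with a = 1.3, b = -7.
= 1.3²·117 + (-7)²·90 + 2·1.3·(-7)·(-4)
= 197.73 + 4410 + 72.8 = 4680.53.

variance of Q = 4680.53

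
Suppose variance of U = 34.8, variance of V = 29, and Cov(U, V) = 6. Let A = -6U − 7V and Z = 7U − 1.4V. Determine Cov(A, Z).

By bilinearity, Cov(A, Z) = ac·variance of U + bd·variance of V + (ad+bc)·Cov(U, V), with a=-6, b=-7, c=7, d=-1.4.
ac·variance of U = (-6)·7·34.8 = -1461.6
bd·variance of V = (-7)·(-1.4)·29 = 284.2
(ad+bc)·Cov(U, V) = (-40.6)·6 = -243.6
Cov(A, Z) = -1461.6 + 284.2 + (-243.6) = -1421.

Cov(A, Z) = -1421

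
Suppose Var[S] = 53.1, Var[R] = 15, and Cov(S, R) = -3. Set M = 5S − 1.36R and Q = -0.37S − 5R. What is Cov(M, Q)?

Cov(M, Q) = 77.2554

By bilinearity, Cov(M, Q) = ac·Var[S] + bd·Var[R] + (ad+bc)·Cov(S, R), with a=5, b=-1.36, c=-0.37, d=-5.
ac·Var[S] = 5·(-0.37)·53.1 = -98.235
bd·Var[R] = (-1.36)·(-5)·15 = 102
(ad+bc)·Cov(S, R) = (-24.4968)·(-3) = 73.4904
Cov(M, Q) = -98.235 + 102 + 73.4904 = 77.2554.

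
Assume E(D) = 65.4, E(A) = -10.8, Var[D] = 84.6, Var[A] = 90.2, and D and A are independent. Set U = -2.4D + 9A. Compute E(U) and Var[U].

E(U) = (-2.4)·E(D) + 9·E(A) = (-2.4)·65.4 + 9·(-10.8) = -254.16.
Var[U] = a²·Var[D] + b²·Var[A] + 2ab·Cov[D, A] with a = -2.4, b = 9.
Independence gives Cov[D, A] = 0.
= (-2.4)²·84.6 + 9²·90.2 + 2·(-2.4)·9·0
= 487.296 + 7306.2 + 0 = 7793.496.

E(U) = -254.16, Var[U] = 7793.496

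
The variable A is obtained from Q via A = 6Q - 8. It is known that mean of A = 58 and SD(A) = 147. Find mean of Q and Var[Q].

mean of Q = 11, Var[Q] = 600.25

From A = 6Q - 8: mean of A = a·mean of Q + b, so mean of Q = (mean of A − b)/a = (58 − (-8))/6 = 11.
Var[A] = 147² = 21609.
Var[A] = a²·Var[Q], so Var[Q] = 21609/6² = 600.25.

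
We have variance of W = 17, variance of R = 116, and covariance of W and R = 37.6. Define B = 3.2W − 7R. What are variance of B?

variance of B = 4173.6

variance of B = a²·variance of W + b²·variance of R + 2ab·covariance of W and R with a = 3.2, b = -7.
= 3.2²·17 + (-7)²·116 + 2·3.2·(-7)·37.6
= 174.08 + 5684 + (-1684.48) = 4173.6.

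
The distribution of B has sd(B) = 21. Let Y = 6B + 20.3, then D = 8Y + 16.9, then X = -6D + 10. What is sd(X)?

sd(Y) = |6|·21 = 126.
sd(D) = |8|·126 = 1008.
sd(X) = |-6|·1008 = 6048.

sd(X) = 6048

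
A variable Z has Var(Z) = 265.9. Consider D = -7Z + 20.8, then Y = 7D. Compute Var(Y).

Var(Y) = 638425.9

Var(D) = (-7)²·265.9 = 13029.1.
Var(Y) = 7²·13029.1 = 638425.9.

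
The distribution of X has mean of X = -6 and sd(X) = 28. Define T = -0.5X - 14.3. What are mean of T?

T = -0.5X - 14.3 is linear with a = -0.5, b = -14.3.
mean of T = a·mean of X + b = (-0.5)·(-6) + (-14.3) = -11.3.

mean of T = -11.3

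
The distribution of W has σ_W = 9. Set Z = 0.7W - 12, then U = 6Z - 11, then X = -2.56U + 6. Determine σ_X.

σ_X = 96.768

σ_Z = |0.7|·9 = 6.3.
σ_U = |6|·6.3 = 37.8.
σ_X = |-2.56|·37.8 = 96.768.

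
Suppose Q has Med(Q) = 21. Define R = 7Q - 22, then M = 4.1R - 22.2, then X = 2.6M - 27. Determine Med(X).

Med(X) = 1247.78

Med(R) = 7·21 + (-22) = 125.
Med(M) = 4.1·125 + (-22.2) = 490.3.
Med(X) = 2.6·490.3 + (-27) = 1247.78.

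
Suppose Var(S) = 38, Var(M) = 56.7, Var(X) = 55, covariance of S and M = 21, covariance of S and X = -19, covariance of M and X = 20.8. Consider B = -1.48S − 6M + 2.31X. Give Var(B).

Var(B) = 2344.2191

Var(B) = a²·Var(S) + b²·Var(M) + c²·Var(X) + 2ab·covariance of S and M + 2ac·covariance of S and X + 2bc·covariance of M and X, with a = -1.48, b = -6, c = 2.31.
= 83.2352 + 2041.2 + 293.4855 + 372.96 + 129.9144 + (-576.576)
= 2344.2191.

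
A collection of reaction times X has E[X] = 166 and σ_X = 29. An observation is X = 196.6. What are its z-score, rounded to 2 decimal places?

z = 1.06

z = (X − E[X]) / σ_X = (196.6 − 166) / 29 ≈ 1.06.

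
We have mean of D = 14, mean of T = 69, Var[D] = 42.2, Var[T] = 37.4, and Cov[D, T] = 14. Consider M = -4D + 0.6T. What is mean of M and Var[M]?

mean of M = -14.6, Var[M] = 621.464

mean of M = (-4)·mean of D + 0.6·mean of T = (-4)·14 + 0.6·69 = -14.6.
Var[M] = a²·Var[D] + b²·Var[T] + 2ab·Cov[D, T] with a = -4, b = 0.6.
= (-4)²·42.2 + 0.6²·37.4 + 2·(-4)·0.6·14
= 675.2 + 13.464 + (-67.2) = 621.464.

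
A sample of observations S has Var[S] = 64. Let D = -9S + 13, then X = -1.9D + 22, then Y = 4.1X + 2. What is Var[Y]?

Var[D] = (-9)²·64 = 5184.
Var[X] = (-1.9)²·5184 = 18714.24.
Var[Y] = 4.1²·18714.24 = 314586.3744.

Var[Y] = 314586.3744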